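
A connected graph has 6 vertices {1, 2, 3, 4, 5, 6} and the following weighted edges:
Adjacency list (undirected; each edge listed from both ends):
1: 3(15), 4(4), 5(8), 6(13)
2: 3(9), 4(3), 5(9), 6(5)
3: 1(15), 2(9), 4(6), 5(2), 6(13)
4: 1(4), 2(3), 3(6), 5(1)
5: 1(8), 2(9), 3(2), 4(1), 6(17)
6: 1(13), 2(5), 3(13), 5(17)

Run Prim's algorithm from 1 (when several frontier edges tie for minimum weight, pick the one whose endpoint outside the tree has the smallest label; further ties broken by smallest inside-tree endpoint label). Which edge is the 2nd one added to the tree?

4-5

Prim's algorithm from 1:
Step 1: cheapest edge leaving the tree is 1 4 (4); add 4.
Step 2: cheapest edge leaving the tree is 4 5 (1); add 5.
Step 3: cheapest edge leaving the tree is 3 5 (2); add 3.
Step 4: cheapest edge leaving the tree is 2 4 (3); add 2.
Step 5: cheapest edge leaving the tree is 2 6 (5); add 6.
The 2nd edge added is 4 5.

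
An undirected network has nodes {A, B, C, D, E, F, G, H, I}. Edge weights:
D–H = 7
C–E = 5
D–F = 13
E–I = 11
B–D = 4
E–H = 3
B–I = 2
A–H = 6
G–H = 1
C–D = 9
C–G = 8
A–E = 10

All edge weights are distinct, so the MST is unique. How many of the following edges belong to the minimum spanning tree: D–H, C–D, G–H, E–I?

2

Sort edges by weight, then run Kruskal:
G–H (1): add — endpoints in different components.
B–I (2): add — endpoints in different components.
E–H (3): add — endpoints in different components.
B–D (4): add — endpoints in different components.
C–E (5): add — endpoints in different components.
A–H (6): add — endpoints in different components.
D–H (7): add — endpoints in different components.
C–G (8): skip — C and G already connected.
C–D (9): skip — C and D already connected.
A–E (10): skip — A and E already connected.
E–I (11): skip — E and I already connected.
D–F (13): add — endpoints in different components.
MST edge set: {G–H, B–I, E–H, B–D, C–E, A–H, D–H, D–F}.
Of the listed edges, {D–H, G–H} are in the MST → 2.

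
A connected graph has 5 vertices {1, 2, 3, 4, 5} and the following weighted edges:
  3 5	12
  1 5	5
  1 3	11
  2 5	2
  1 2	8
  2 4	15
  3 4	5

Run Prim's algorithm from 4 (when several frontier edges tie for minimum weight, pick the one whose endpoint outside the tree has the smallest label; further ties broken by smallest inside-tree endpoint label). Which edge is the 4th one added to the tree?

2-5

Prim's algorithm from 4:
Step 1: frontier [3 4 5, 2 4 15] → take 3 4 (5); add 3.
Step 2: frontier [1 3 11, 3 5 12, 2 4 15] → take 1 3 (11); add 1.
Step 3: frontier [1 5 5, 1 2 8, 3 5 12, 2 4 15] → take 1 5 (5); add 5.
Step 4: frontier [1 2 8, 2 4 15, 2 5 2] → take 2 5 (2); add 2.
The 4th edge added is 2 5.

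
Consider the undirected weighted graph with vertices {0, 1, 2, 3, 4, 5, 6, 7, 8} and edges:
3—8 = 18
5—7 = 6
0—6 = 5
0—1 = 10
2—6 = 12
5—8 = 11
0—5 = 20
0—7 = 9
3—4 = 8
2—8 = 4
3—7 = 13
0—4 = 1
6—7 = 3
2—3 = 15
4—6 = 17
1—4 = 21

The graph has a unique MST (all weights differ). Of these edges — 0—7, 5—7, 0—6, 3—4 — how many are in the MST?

3

Sort edges by weight, then run Kruskal:
0—4 (1): add — endpoints in different components.
6—7 (3): add — endpoints in different components.
2—8 (4): add — endpoints in different components.
0—6 (5): add — endpoints in different components.
5—7 (6): add — endpoints in different components.
3—4 (8): add — endpoints in different components.
0—7 (9): skip — 0 and 7 already connected.
0—1 (10): add — endpoints in different components.
5—8 (11): add — endpoints in different components.
MST edge set: {0—4, 6—7, 2—8, 0—6, 5—7, 3—4, 0—1, 5—8}.
Of the listed edges, {5—7, 0—6, 3—4} are in the MST → 3.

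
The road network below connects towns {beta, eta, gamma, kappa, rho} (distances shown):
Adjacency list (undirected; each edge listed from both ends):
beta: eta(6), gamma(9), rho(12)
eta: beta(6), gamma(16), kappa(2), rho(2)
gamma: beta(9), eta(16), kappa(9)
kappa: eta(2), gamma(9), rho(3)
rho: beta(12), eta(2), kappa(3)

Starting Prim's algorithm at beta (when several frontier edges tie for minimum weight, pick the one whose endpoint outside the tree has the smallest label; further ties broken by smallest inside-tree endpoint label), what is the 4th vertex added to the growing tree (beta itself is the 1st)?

rho

Grow the tree from beta using Prim:
Step 1: cheapest edge leaving the tree is beta-eta (6); add eta.
Step 2: cheapest edge leaving the tree is eta-kappa (2); add kappa.
Step 3: cheapest edge leaving the tree is eta-rho (2); add rho.
Step 4: cheapest edge leaving the tree is beta-gamma (9); add gamma.
Vertex order: beta, eta, kappa, rho, gamma. The 4th vertex is rho.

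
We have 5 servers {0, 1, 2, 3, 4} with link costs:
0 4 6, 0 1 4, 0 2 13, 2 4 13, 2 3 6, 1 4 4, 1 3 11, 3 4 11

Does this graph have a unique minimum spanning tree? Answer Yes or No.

No

Kruskal's algorithm — process edges by increasing weight (ties by edge label):
0 1 (4): add — endpoints in different components.
1 4 (4): add — endpoints in different components.
0 4 (6): skip — 0 and 4 already connected.
2 3 (6): add — endpoints in different components.
1 3 (11): add — endpoints in different components.
Non-tree edge 3 4 has weight 11, equal to the heaviest edge on its tree cycle — swapping gives another MST of the same weight. Not unique.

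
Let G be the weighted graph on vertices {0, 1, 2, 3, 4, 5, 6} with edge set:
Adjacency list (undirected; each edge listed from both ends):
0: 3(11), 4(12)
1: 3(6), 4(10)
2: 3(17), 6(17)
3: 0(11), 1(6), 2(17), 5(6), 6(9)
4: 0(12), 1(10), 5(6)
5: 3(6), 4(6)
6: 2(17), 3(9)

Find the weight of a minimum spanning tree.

55

Kruskal: consider edges lightest-first.
1-3 (6): add — endpoints in different components.
3-5 (6): add — endpoints in different components.
4-5 (6): add — endpoints in different components.
3-6 (9): add — endpoints in different components.
1-4 (10): skip — 1 and 4 already connected.
0-3 (11): add — endpoints in different components.
0-4 (12): skip — 0 and 4 already connected.
2-3 (17): add — endpoints in different components.
MST edges: 1-3, 3-5, 4-5, 3-6, 0-3, 2-3; total weight 6+6+6+9+11+17 = 55.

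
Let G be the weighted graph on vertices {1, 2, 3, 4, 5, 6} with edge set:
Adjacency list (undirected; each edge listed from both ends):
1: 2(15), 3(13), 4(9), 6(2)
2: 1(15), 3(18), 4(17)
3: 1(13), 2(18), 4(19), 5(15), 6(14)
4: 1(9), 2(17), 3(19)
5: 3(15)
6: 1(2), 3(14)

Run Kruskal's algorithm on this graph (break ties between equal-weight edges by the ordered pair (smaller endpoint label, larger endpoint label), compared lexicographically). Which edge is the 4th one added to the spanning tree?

Kruskal's algorithm — process edges by increasing weight (ties by edge label):
1 6 (2): add. Components now {1,6} {2} {3} {4} {5}
1 4 (9): add. Components now {1,4,6} {2} {3} {5}
1 3 (13): add. Components now {1,3,4,6} {2} {5}
3 6 (14): skip — 3 and 6 already connected.
1 2 (15): add. Components now {1,2,3,4,6} {5}
3 5 (15): add. Components now {1,2,3,4,5,6}
The 4th edge added is 1 2.

1-2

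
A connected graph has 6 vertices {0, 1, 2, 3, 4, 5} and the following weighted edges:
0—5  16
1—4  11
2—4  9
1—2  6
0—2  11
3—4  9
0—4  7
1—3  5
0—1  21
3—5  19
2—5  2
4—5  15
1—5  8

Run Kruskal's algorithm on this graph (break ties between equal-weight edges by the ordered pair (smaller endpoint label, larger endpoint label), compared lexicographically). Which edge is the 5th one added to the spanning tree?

Kruskal's algorithm — process edges by increasing weight (ties by edge label):
2—5 (2): add — endpoints in different components.
1—3 (5): add — endpoints in different components.
1—2 (6): add — endpoints in different components.
0—4 (7): add — endpoints in different components.
1—5 (8): skip — 1 and 5 already connected.
2—4 (9): add — endpoints in different components.
The 5th edge added is 2—4.

2-4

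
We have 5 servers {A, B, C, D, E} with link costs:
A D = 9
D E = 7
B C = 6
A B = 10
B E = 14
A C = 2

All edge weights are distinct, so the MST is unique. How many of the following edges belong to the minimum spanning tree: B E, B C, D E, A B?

Sort edges by weight, then run Kruskal:
A C (2): add. Components now {A,C} {B} {D} {E}
B C (6): add. Components now {A,B,C} {D} {E}
D E (7): add. Components now {A,B,C} {D,E}
A D (9): add. Components now {A,B,C,D,E}
MST edge set: {A C, B C, D E, A D}.
Of the listed edges, {B C, D E} are in the MST → 2.

2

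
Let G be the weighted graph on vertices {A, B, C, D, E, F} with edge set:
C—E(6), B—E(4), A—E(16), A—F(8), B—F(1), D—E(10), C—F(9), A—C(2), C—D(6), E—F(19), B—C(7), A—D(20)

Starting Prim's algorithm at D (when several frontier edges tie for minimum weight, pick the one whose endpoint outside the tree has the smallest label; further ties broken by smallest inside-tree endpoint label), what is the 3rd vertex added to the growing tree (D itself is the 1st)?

A

Grow the tree from D using Prim:
Step 1: cheapest edge leaving the tree is C—D (6); add C.
Step 2: cheapest edge leaving the tree is A—C (2); add A.
Step 3: cheapest edge leaving the tree is C—E (6); add E.
Step 4: cheapest edge leaving the tree is B—E (4); add B.
Step 5: cheapest edge leaving the tree is B—F (1); add F.
Vertex order: D, C, A, E, B, F. The 3rd vertex is A.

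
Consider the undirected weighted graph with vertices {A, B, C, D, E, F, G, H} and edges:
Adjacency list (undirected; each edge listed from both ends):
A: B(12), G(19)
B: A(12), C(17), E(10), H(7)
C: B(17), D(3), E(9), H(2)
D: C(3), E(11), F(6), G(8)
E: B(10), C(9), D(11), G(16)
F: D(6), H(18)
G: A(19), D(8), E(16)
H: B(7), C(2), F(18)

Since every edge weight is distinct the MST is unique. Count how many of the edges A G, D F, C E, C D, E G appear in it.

3

Kruskal's algorithm — process edges by increasing weight (ties by edge label):
C H (2): add — endpoints in different components.
C D (3): add — endpoints in different components.
D F (6): add — endpoints in different components.
B H (7): add — endpoints in different components.
D G (8): add — endpoints in different components.
C E (9): add — endpoints in different components.
B E (10): skip — B and E already connected.
D E (11): skip — D and E already connected.
A B (12): add — endpoints in different components.
MST edge set: {C H, C D, D F, B H, D G, C E, A B}.
Of the listed edges, {D F, C E, C D} are in the MST → 3.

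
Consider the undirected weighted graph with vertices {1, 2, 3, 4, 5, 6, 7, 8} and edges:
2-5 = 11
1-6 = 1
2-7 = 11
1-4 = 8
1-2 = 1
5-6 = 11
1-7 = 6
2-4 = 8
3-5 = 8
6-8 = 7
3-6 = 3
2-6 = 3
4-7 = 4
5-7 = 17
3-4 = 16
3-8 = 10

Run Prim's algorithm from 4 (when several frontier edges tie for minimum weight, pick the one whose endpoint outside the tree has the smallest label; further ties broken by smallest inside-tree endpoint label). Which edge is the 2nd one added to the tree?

1-7

Grow the tree from 4 using Prim:
Step 1: cheapest edge leaving the tree is 4-7 (4); add 7.
Step 2: cheapest edge leaving the tree is 1-7 (6); add 1.
Step 3: cheapest edge leaving the tree is 1-2 (1); add 2.
Step 4: cheapest edge leaving the tree is 1-6 (1); add 6.
Step 5: cheapest edge leaving the tree is 3-6 (3); add 3.
Step 6: cheapest edge leaving the tree is 6-8 (7); add 8.
Step 7: cheapest edge leaving the tree is 3-5 (8); add 5.
The 2nd edge added is 1-7.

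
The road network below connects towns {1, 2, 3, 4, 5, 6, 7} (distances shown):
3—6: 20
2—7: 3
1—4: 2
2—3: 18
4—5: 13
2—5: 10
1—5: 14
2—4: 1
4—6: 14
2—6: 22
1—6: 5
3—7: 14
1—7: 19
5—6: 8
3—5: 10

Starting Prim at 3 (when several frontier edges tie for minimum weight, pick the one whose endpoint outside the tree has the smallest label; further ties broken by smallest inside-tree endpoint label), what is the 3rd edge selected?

Prim, starting at 3.
Step 1: cheapest edge leaving the tree is 3—5 (10); add 5.
Step 2: cheapest edge leaving the tree is 5—6 (8); add 6.
Step 3: cheapest edge leaving the tree is 1—6 (5); add 1.
Step 4: cheapest edge leaving the tree is 1—4 (2); add 4.
Step 5: cheapest edge leaving the tree is 2—4 (1); add 2.
Step 6: cheapest edge leaving the tree is 2—7 (3); add 7.
The 3rd edge added is 1—6.

1-6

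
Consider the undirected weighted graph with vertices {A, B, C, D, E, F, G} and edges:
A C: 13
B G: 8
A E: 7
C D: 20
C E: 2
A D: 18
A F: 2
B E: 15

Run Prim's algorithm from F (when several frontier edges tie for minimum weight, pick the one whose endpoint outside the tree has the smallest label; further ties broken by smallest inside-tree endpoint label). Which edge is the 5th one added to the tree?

B-G

Grow the tree from F using Prim:
Step 1: cheapest edge leaving the tree is A F (2); add A.
Step 2: cheapest edge leaving the tree is A E (7); add E.
Step 3: cheapest edge leaving the tree is C E (2); add C.
Step 4: cheapest edge leaving the tree is B E (15); add B.
Step 5: cheapest edge leaving the tree is B G (8); add G.
Step 6: cheapest edge leaving the tree is A D (18); add D.
The 5th edge added is B G.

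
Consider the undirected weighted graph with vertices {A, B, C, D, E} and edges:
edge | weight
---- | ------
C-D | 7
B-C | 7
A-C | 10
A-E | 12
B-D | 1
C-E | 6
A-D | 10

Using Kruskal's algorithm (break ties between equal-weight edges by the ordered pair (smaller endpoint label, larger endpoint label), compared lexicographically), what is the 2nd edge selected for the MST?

C-E

Kruskal: consider edges lightest-first.
B-D (1): add. Components now {A} {B,D} {C} {E}
C-E (6): add. Components now {A} {B,D} {C,E}
B-C (7): add. Components now {A} {B,C,D,E}
C-D (7): skip — C and D already connected.
A-C (10): add. Components now {A,B,C,D,E}
The 2nd edge added is C-E.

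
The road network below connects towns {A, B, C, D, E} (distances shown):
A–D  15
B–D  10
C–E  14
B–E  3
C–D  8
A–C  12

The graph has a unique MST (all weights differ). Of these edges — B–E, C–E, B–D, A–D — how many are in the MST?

2

Kruskal's algorithm — process edges by increasing weight (ties by edge label):
B–E (3): add. Components now {A} {B,E} {C} {D}
C–D (8): add. Components now {A} {B,E} {C,D}
B–D (10): add. Components now {A} {B,C,D,E}
A–C (12): add. Components now {A,B,C,D,E}
MST edge set: {B–E, C–D, B–D, A–C}.
Of the listed edges, {B–E, B–D} are in the MST → 2.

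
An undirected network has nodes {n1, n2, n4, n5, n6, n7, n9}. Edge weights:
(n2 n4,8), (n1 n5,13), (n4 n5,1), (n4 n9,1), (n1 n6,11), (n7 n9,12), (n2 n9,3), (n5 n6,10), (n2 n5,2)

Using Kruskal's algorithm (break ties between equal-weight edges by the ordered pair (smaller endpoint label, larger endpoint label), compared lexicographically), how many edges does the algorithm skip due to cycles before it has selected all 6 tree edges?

Kruskal's algorithm — process edges by increasing weight (ties by edge label):
n4 n5 (1): add — endpoints in different components.
n4 n9 (1): add — endpoints in different components.
n2 n5 (2): add — endpoints in different components.
n2 n9 (3): skip — n9 and n2 already connected.
n2 n4 (8): skip — n4 and n2 already connected.
n5 n6 (10): add — endpoints in different components.
n1 n6 (11): add — endpoints in different components.
n7 n9 (12): add — endpoints in different components.
Edges rejected before the tree was complete: 2.

2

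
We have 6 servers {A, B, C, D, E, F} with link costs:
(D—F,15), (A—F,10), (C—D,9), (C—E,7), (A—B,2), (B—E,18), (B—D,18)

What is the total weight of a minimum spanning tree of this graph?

43

Kruskal's algorithm — process edges by increasing weight (ties by edge label):
A—B (2): add — endpoints in different components.
C—E (7): add — endpoints in different components.
C—D (9): add — endpoints in different components.
A—F (10): add — endpoints in different components.
D—F (15): add — endpoints in different components.
MST edges: A—B, C—E, C—D, A—F, D—F; total weight 2+7+9+10+15 = 43.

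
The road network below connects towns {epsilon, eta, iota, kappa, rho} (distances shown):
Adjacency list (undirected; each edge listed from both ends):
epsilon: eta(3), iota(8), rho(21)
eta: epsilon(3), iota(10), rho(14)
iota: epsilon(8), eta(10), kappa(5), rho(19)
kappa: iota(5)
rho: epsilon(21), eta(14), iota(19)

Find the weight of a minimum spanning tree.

30

Prim, starting at rho.
Step 1: cheapest edge leaving the tree is eta–rho (14); add eta.
Step 2: cheapest edge leaving the tree is epsilon–eta (3); add epsilon.
Step 3: cheapest edge leaving the tree is epsilon–iota (8); add iota.
Step 4: cheapest edge leaving the tree is iota–kappa (5); add kappa.
MST edges: eta–rho, epsilon–eta, epsilon–iota, iota–kappa; total weight 14+3+8+5 = 30.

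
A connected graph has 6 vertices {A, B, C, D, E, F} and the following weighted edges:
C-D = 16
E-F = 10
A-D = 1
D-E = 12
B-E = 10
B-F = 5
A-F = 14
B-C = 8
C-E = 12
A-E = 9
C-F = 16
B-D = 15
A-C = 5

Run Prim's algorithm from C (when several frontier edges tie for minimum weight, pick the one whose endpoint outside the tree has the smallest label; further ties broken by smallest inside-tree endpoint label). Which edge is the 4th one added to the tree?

Prim's algorithm from C:
Step 1: cheapest edge leaving the tree is A-C (5); add A.
Step 2: cheapest edge leaving the tree is A-D (1); add D.
Step 3: cheapest edge leaving the tree is B-C (8); add B.
Step 4: cheapest edge leaving the tree is B-F (5); add F.
Step 5: cheapest edge leaving the tree is A-E (9); add E.
The 4th edge added is B-F.

B-F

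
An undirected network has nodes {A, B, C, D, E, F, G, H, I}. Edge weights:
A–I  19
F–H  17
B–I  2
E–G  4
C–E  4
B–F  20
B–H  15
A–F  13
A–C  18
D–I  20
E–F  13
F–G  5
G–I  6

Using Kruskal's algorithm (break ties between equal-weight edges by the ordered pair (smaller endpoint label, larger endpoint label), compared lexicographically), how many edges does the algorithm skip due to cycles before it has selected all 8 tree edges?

5

Sort edges by weight, then run Kruskal:
B–I (2): add — endpoints in different components.
C–E (4): add — endpoints in different components.
E–G (4): add — endpoints in different components.
F–G (5): add — endpoints in different components.
G–I (6): add — endpoints in different components.
A–F (13): add — endpoints in different components.
E–F (13): skip — E and F already connected.
B–H (15): add — endpoints in different components.
F–H (17): skip — F and H already connected.
A–C (18): skip — A and C already connected.
A–I (19): skip — A and I already connected.
B–F (20): skip — B and F already connected.
D–I (20): add — endpoints in different components.
Edges rejected before the tree was complete: 5.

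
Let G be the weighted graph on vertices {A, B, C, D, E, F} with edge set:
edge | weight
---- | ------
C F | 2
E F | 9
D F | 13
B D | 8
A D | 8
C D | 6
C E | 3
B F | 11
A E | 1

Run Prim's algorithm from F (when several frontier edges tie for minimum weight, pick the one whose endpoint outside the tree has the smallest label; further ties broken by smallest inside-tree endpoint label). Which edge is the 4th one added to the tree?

Prim, starting at F.
Step 1: frontier [C F 2, E F 9, B F 11, D F 13] → take C F (2); add C.
Step 2: frontier [C E 3, C D 6, E F 9, B F 11, D F 13] → take C E (3); add E.
Step 3: frontier [C D 6, A E 1, B F 11, D F 13] → take A E (1); add A.
Step 4: frontier [A D 8, C D 6, B F 11, D F 13] → take C D (6); add D.
Step 5: frontier [B D 8, B F 11] → take B D (8); add B.
The 4th edge added is C D.

C-D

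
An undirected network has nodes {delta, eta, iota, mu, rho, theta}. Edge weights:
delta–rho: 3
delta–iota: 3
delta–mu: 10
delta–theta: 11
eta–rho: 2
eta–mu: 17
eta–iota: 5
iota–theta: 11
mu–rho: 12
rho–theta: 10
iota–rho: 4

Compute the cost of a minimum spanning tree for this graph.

Kruskal: consider edges lightest-first.
eta–rho (2): add — endpoints in different components.
delta–iota (3): add — endpoints in different components.
delta–rho (3): add — endpoints in different components.
iota–rho (4): skip — iota and rho already connected.
eta–iota (5): skip — eta and iota already connected.
delta–mu (10): add — endpoints in different components.
rho–theta (10): add — endpoints in different components.
MST edges: eta–rho, delta–iota, delta–rho, delta–mu, rho–theta; total weight 2+3+3+10+10 = 28.

28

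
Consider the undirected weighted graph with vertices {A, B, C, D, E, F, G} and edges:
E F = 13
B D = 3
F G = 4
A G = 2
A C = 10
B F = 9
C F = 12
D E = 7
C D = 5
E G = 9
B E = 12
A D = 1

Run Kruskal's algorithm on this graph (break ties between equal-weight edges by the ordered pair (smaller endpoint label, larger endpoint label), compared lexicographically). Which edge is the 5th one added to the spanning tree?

Sort edges by weight, then run Kruskal:
A D (1): add — endpoints in different components.
A G (2): add — endpoints in different components.
B D (3): add — endpoints in different components.
F G (4): add — endpoints in different components.
C D (5): add — endpoints in different components.
D E (7): add — endpoints in different components.
The 5th edge added is C D.

C-D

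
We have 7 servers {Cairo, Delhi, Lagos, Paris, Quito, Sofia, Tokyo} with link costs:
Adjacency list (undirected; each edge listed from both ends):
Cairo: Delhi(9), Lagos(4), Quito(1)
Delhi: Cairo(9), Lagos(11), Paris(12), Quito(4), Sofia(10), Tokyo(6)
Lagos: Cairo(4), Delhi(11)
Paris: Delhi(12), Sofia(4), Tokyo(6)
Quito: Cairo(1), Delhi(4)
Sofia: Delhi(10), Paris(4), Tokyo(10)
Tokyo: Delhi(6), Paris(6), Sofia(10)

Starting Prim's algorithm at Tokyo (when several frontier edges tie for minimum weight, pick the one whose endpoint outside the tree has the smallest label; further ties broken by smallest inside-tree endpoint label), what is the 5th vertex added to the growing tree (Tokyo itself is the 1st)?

Prim, starting at Tokyo.
Step 1: cheapest edge leaving the tree is Delhi—Tokyo (6); add Delhi.
Step 2: cheapest edge leaving the tree is Delhi—Quito (4); add Quito.
Step 3: cheapest edge leaving the tree is Cairo—Quito (1); add Cairo.
Step 4: cheapest edge leaving the tree is Cairo—Lagos (4); add Lagos.
Step 5: cheapest edge leaving the tree is Paris—Tokyo (6); add Paris.
Step 6: cheapest edge leaving the tree is Paris—Sofia (4); add Sofia.
Vertex order: Tokyo, Delhi, Quito, Cairo, Lagos, Paris, Sofia. The 5th vertex is Lagos.

Lagos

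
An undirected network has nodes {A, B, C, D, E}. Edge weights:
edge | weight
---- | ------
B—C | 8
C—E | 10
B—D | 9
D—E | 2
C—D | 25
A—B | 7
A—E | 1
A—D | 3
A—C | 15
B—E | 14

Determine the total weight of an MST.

Kruskal: consider edges lightest-first.
A—E (1): add — endpoints in different components.
D—E (2): add — endpoints in different components.
A—D (3): skip — A and D already connected.
A—B (7): add — endpoints in different components.
B—C (8): add — endpoints in different components.
MST edges: A—E, D—E, A—B, B—C; total weight 1+2+7+8 = 18.

18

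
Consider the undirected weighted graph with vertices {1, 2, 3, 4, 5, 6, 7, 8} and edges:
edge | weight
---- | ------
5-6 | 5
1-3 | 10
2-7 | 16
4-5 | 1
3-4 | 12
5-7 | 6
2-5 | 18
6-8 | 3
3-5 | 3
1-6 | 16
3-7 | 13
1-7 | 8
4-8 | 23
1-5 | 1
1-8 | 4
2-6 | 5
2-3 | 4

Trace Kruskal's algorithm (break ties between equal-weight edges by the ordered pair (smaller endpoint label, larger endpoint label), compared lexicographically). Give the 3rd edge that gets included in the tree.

Kruskal: consider edges lightest-first.
1-5 (1): add — endpoints in different components.
4-5 (1): add — endpoints in different components.
3-5 (3): add — endpoints in different components.
6-8 (3): add — endpoints in different components.
1-8 (4): add — endpoints in different components.
2-3 (4): add — endpoints in different components.
2-6 (5): skip — 2 and 6 already connected.
5-6 (5): skip — 5 and 6 already connected.
5-7 (6): add — endpoints in different components.
The 3rd edge added is 3-5.

3-5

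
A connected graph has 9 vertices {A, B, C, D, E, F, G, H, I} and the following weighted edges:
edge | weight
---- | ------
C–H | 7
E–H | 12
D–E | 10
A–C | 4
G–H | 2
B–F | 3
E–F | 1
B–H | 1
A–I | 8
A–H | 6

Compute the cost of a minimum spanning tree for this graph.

35

Sort edges by weight, then run Kruskal:
B–H (1): add — endpoints in different components.
E–F (1): add — endpoints in different components.
G–H (2): add — endpoints in different components.
B–F (3): add — endpoints in different components.
A–C (4): add — endpoints in different components.
A–H (6): add — endpoints in different components.
C–H (7): skip — C and H already connected.
A–I (8): add — endpoints in different components.
D–E (10): add — endpoints in different components.
MST edges: B–H, E–F, G–H, B–F, A–C, A–H, A–I, D–E; total weight 1+1+2+3+4+6+8+10 = 35.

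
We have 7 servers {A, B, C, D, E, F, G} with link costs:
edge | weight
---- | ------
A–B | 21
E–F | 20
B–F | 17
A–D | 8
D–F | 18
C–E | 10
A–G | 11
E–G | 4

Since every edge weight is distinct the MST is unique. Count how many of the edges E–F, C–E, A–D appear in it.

Kruskal's algorithm — process edges by increasing weight (ties by edge label):
E–G (4): add. Components now {A} {B} {C} {D} {E,G} {F}
A–D (8): add. Components now {A,D} {B} {C} {E,G} {F}
C–E (10): add. Components now {A,D} {B} {C,E,G} {F}
A–G (11): add. Components now {A,C,D,E,G} {B} {F}
B–F (17): add. Components now {A,C,D,E,G} {B,F}
D–F (18): add. Components now {A,B,C,D,E,F,G}
MST edge set: {E–G, A–D, C–E, A–G, B–F, D–F}.
Of the listed edges, {C–E, A–D} are in the MST → 2.

2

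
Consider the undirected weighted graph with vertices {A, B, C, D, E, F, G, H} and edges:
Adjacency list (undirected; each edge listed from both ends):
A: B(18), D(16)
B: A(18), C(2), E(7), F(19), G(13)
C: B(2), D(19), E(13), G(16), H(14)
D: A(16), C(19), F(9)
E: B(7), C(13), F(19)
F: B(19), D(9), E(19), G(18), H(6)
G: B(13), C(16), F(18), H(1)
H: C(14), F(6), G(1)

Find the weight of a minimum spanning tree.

54

Prim's algorithm from C:
Step 1: cheapest edge leaving the tree is B–C (2); add B.
Step 2: cheapest edge leaving the tree is B–E (7); add E.
Step 3: cheapest edge leaving the tree is B–G (13); add G.
Step 4: cheapest edge leaving the tree is G–H (1); add H.
Step 5: cheapest edge leaving the tree is F–H (6); add F.
Step 6: cheapest edge leaving the tree is D–F (9); add D.
Step 7: cheapest edge leaving the tree is A–D (16); add A.
MST edges: B–C, B–E, B–G, G–H, F–H, D–F, A–D; total weight 2+7+13+1+6+9+16 = 54.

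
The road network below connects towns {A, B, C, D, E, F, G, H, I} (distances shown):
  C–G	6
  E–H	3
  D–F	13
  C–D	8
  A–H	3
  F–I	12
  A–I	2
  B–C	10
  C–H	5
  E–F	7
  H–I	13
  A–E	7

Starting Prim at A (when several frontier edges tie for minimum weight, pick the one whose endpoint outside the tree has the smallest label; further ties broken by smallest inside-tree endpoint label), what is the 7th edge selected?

C-D

Prim, starting at A.
Step 1: cheapest edge leaving the tree is A–I (2); add I.
Step 2: cheapest edge leaving the tree is A–H (3); add H.
Step 3: cheapest edge leaving the tree is E–H (3); add E.
Step 4: cheapest edge leaving the tree is C–H (5); add C.
Step 5: cheapest edge leaving the tree is C–G (6); add G.
Step 6: cheapest edge leaving the tree is E–F (7); add F.
Step 7: cheapest edge leaving the tree is C–D (8); add D.
Step 8: cheapest edge leaving the tree is B–C (10); add B.
The 7th edge added is C–D.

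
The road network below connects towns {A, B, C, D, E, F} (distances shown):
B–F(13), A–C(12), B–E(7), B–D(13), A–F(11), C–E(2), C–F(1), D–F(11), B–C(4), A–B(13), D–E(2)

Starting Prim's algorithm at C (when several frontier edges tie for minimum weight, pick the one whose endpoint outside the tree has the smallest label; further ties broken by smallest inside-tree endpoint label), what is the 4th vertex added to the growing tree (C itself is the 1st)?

D

Grow the tree from C using Prim:
Step 1: frontier [C–F 1, C–E 2, B–C 4, A–C 12] → take C–F (1); add F.
Step 2: frontier [C–E 2, B–C 4, A–C 12, A–F 11, D–F 11, B–F 13] → take C–E (2); add E.
Step 3: frontier [B–C 4, A–C 12, D–E 2, B–E 7, A–F 11, D–F 11, B–F 13] → take D–E (2); add D.
Step 4: frontier [B–C 4, A–C 12, B–D 13, B–E 7, A–F 11, B–F 13] → take B–C (4); add B.
Step 5: frontier [A–B 13, A–C 12, A–F 11] → take A–F (11); add A.
Vertex order: C, F, E, D, B, A. The 4th vertex is D.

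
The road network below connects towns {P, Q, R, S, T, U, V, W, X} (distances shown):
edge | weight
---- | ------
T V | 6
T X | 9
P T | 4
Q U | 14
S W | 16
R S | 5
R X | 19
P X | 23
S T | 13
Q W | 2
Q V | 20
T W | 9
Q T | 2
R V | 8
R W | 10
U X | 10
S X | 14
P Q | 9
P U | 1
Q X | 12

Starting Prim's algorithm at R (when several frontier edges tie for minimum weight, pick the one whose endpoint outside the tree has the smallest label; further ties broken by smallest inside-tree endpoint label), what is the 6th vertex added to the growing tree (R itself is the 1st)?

W

Grow the tree from R using Prim:
Step 1: cheapest edge leaving the tree is R S (5); add S.
Step 2: cheapest edge leaving the tree is R V (8); add V.
Step 3: cheapest edge leaving the tree is T V (6); add T.
Step 4: cheapest edge leaving the tree is Q T (2); add Q.
Step 5: cheapest edge leaving the tree is Q W (2); add W.
Step 6: cheapest edge leaving the tree is P T (4); add P.
Step 7: cheapest edge leaving the tree is P U (1); add U.
Step 8: cheapest edge leaving the tree is T X (9); add X.
Vertex order: R, S, V, T, Q, W, P, U, X. The 6th vertex is W.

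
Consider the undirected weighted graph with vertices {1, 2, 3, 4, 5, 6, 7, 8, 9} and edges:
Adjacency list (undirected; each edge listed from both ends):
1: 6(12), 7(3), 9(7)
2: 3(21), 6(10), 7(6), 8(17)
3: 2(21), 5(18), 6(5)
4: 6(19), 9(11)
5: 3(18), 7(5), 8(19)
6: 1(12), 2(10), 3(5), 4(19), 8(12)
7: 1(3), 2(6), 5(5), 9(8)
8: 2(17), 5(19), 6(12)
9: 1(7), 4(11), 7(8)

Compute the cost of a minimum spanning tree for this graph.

Kruskal: consider edges lightest-first.
1-7 (3): add — endpoints in different components.
3-6 (5): add — endpoints in different components.
5-7 (5): add — endpoints in different components.
2-7 (6): add — endpoints in different components.
1-9 (7): add — endpoints in different components.
7-9 (8): skip — 7 and 9 already connected.
2-6 (10): add — endpoints in different components.
4-9 (11): add — endpoints in different components.
1-6 (12): skip — 1 and 6 already connected.
6-8 (12): add — endpoints in different components.
MST edges: 1-7, 3-6, 5-7, 2-7, 1-9, 2-6, 4-9, 6-8; total weight 3+5+5+6+7+10+11+12 = 59.

59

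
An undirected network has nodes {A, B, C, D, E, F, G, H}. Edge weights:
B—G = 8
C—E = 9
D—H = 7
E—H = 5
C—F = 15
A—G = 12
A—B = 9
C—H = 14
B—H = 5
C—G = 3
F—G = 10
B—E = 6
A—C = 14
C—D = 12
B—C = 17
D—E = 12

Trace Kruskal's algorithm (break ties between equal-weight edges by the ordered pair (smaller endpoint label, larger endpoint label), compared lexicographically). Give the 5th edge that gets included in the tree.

Sort edges by weight, then run Kruskal:
C—G (3): add — endpoints in different components.
B—H (5): add — endpoints in different components.
E—H (5): add — endpoints in different components.
B—E (6): skip — B and E already connected.
D—H (7): add — endpoints in different components.
B—G (8): add — endpoints in different components.
A—B (9): add — endpoints in different components.
C—E (9): skip — C and E already connected.
F—G (10): add — endpoints in different components.
The 5th edge added is B—G.

B-G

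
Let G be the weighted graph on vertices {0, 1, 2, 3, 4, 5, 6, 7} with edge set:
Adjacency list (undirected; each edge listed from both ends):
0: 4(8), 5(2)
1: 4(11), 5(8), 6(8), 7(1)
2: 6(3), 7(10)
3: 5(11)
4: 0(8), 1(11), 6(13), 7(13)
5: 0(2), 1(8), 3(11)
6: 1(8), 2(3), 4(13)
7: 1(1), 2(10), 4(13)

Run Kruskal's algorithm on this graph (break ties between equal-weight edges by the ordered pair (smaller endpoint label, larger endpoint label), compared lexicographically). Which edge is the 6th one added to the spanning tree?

Kruskal's algorithm — process edges by increasing weight (ties by edge label):
1-7 (1): add — endpoints in different components.
0-5 (2): add — endpoints in different components.
2-6 (3): add — endpoints in different components.
0-4 (8): add — endpoints in different components.
1-5 (8): add — endpoints in different components.
1-6 (8): add — endpoints in different components.
2-7 (10): skip — 2 and 7 already connected.
1-4 (11): skip — 1 and 4 already connected.
3-5 (11): add — endpoints in different components.
The 6th edge added is 1-6.

1-6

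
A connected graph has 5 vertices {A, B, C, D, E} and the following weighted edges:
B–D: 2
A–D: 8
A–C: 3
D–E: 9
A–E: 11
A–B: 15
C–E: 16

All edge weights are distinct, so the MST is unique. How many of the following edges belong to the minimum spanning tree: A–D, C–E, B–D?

Kruskal: consider edges lightest-first.
B–D (2): add. Components now {A} {B,D} {C} {E}
A–C (3): add. Components now {A,C} {B,D} {E}
A–D (8): add. Components now {A,B,C,D} {E}
D–E (9): add. Components now {A,B,C,D,E}
MST edge set: {B–D, A–C, A–D, D–E}.
Of the listed edges, {A–D, B–D} are in the MST → 2.

2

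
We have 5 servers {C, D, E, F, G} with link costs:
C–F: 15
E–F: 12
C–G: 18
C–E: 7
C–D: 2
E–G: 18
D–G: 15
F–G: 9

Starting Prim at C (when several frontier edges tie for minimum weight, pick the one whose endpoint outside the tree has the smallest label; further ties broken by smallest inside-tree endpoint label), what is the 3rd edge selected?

Prim, starting at C.
Step 1: frontier [C–D 2, C–E 7, C–F 15, C–G 18] → take C–D (2); add D.
Step 2: frontier [C–E 7, C–F 15, C–G 18, D–G 15] → take C–E (7); add E.
Step 3: frontier [C–F 15, C–G 18, D–G 15, E–F 12, E–G 18] → take E–F (12); add F.
Step 4: frontier [C–G 18, D–G 15, E–G 18, F–G 9] → take F–G (9); add G.
The 3rd edge added is E–F.

E-F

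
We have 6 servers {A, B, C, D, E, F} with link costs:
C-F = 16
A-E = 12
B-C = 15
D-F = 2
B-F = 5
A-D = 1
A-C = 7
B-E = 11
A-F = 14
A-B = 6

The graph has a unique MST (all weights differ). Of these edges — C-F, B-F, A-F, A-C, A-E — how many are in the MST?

2

Kruskal's algorithm — process edges by increasing weight (ties by edge label):
A-D (1): add. Components now {A,D} {B} {C} {E} {F}
D-F (2): add. Components now {A,D,F} {B} {C} {E}
B-F (5): add. Components now {A,B,D,F} {C} {E}
A-B (6): skip — A and B already connected.
A-C (7): add. Components now {A,B,C,D,F} {E}
B-E (11): add. Components now {A,B,C,D,E,F}
MST edge set: {A-D, D-F, B-F, A-C, B-E}.
Of the listed edges, {B-F, A-C} are in the MST → 2.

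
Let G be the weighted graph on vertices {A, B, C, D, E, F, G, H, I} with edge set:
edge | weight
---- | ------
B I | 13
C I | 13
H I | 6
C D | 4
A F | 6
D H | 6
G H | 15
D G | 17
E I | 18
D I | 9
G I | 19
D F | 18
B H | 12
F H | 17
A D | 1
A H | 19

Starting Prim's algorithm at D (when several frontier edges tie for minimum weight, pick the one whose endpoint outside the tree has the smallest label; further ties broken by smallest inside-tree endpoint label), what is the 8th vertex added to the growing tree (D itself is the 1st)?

Prim, starting at D.
Step 1: cheapest edge leaving the tree is A D (1); add A.
Step 2: cheapest edge leaving the tree is C D (4); add C.
Step 3: cheapest edge leaving the tree is A F (6); add F.
Step 4: cheapest edge leaving the tree is D H (6); add H.
Step 5: cheapest edge leaving the tree is H I (6); add I.
Step 6: cheapest edge leaving the tree is B H (12); add B.
Step 7: cheapest edge leaving the tree is G H (15); add G.
Step 8: cheapest edge leaving the tree is E I (18); add E.
Vertex order: D, A, C, F, H, I, B, G, E. The 8th vertex is G.

G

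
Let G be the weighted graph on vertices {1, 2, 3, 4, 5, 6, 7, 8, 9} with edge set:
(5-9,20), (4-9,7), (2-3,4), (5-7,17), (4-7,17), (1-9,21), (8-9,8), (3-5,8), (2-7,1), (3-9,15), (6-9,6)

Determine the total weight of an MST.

70

Prim's algorithm from 7:
Step 1: cheapest edge leaving the tree is 2-7 (1); add 2.
Step 2: cheapest edge leaving the tree is 2-3 (4); add 3.
Step 3: cheapest edge leaving the tree is 3-5 (8); add 5.
Step 4: cheapest edge leaving the tree is 3-9 (15); add 9.
Step 5: cheapest edge leaving the tree is 6-9 (6); add 6.
Step 6: cheapest edge leaving the tree is 4-9 (7); add 4.
Step 7: cheapest edge leaving the tree is 8-9 (8); add 8.
Step 8: cheapest edge leaving the tree is 1-9 (21); add 1.
MST edges: 2-7, 2-3, 3-5, 3-9, 6-9, 4-9, 8-9, 1-9; total weight 1+4+8+15+6+7+8+21 = 70.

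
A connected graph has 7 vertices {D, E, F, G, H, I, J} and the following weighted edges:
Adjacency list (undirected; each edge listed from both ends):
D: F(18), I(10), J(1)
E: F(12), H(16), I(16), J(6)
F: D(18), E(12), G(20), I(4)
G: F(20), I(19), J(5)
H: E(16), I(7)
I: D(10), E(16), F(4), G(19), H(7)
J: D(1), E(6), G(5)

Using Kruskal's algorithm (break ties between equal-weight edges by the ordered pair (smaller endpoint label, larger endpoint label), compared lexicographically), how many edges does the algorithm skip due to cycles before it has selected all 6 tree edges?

0

Sort edges by weight, then run Kruskal:
D-J (1): add. Components now {D,J} {E} {F} {G} {H} {I}
F-I (4): add. Components now {D,J} {E} {F,I} {G} {H}
G-J (5): add. Components now {D,G,J} {E} {F,I} {H}
E-J (6): add. Components now {D,E,G,J} {F,I} {H}
H-I (7): add. Components now {D,E,G,J} {F,H,I}
D-I (10): add. Components now {D,E,F,G,H,I,J}
Edges rejected before the tree was complete: 0.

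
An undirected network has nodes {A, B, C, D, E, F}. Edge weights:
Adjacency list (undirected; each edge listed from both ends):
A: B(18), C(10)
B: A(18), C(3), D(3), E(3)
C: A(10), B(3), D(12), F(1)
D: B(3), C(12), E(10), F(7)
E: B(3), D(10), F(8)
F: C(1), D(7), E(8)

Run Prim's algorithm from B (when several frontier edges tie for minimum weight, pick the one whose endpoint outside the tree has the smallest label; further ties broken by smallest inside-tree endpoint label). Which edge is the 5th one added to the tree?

A-C

Grow the tree from B using Prim:
Step 1: frontier [B-C 3, B-D 3, B-E 3, A-B 18] → take B-C (3); add C.
Step 2: frontier [B-D 3, B-E 3, A-B 18, C-F 1, A-C 10, C-D 12] → take C-F (1); add F.
Step 3: frontier [B-D 3, B-E 3, A-B 18, A-C 10, C-D 12, D-F 7, E-F 8] → take B-D (3); add D.
Step 4: frontier [B-E 3, A-B 18, A-C 10, D-E 10, E-F 8] → take B-E (3); add E.
Step 5: frontier [A-B 18, A-C 10] → take A-C (10); add A.
The 5th edge added is A-C.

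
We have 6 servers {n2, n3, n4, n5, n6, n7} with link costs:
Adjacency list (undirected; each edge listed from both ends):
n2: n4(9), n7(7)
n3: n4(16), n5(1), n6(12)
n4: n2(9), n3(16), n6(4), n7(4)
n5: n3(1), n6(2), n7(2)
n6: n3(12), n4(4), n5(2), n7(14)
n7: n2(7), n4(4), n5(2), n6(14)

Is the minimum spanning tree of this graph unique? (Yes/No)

No

Sort edges by weight, then run Kruskal:
n3–n5 (1): add. Components now {n6} {n3,n5} {n2} {n4} {n7}
n5–n6 (2): add. Components now {n3,n5,n6} {n2} {n4} {n7}
n5–n7 (2): add. Components now {n3,n5,n6,n7} {n2} {n4}
n4–n6 (4): add. Components now {n3,n4,n5,n6,n7} {n2}
n4–n7 (4): skip — n4 and n7 already connected.
n2–n7 (7): add. Components now {n2,n3,n4,n5,n6,n7}
Non-tree edge n4–n7 has weight 4, equal to the heaviest edge on its tree cycle — swapping gives another MST of the same weight. Not unique.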